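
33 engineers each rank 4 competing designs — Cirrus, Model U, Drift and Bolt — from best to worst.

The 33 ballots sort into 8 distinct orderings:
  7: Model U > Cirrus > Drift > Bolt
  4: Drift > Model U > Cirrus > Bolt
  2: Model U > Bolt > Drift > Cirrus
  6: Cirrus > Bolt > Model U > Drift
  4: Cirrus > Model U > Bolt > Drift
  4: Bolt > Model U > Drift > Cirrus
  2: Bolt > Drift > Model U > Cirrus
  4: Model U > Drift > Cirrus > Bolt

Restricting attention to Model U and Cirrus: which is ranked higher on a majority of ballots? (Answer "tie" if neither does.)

Ballots ranking Model U above Cirrus: 7 + 4 + 2 + 4 + 2 + 4 = 23.
Ballots ranking Cirrus above Model U: 33 − 23 = 10.
Model U wins the head-to-head 23–10.

Model U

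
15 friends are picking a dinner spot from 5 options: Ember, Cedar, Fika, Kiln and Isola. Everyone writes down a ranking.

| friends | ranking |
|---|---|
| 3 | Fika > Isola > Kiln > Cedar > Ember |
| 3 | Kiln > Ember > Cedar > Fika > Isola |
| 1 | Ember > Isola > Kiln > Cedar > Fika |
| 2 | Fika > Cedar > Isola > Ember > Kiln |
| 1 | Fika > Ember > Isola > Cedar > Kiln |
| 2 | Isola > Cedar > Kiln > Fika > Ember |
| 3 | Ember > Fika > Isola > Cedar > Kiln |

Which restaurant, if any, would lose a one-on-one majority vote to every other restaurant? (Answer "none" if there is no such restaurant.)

Head-to-head results (15 friends):
Ember–Cedar: Ember 8–7.
Ember vs Fika: 7 to 8, Fika.
Ember vs Kiln: 1+2+1+3 = 7 for Ember, 8 for Kiln — Kiln by 8–7.
Ember vs Isola: Ember wins 8–7.
Cedar vs Fika: 3+1+2 = 6 for Cedar, 9 for Fika — Fika by 9–6.
Cedar vs Kiln: Cedar, 8–7.
Cedar vs Isola: Cedar preferred on 3+2 = 5 ballots; Isola wins 10–5.
Fika–Kiln: Fika 9–6.
Fika vs Isola: Fika, 12–3.
Kiln vs Isola: 3 to 12, Isola.
No restaurant is winless: Ember beats Cedar; Cedar beats Kiln; Fika beats Ember; Kiln beats Ember; Isola beats Cedar. There is no Condorcet loser.

none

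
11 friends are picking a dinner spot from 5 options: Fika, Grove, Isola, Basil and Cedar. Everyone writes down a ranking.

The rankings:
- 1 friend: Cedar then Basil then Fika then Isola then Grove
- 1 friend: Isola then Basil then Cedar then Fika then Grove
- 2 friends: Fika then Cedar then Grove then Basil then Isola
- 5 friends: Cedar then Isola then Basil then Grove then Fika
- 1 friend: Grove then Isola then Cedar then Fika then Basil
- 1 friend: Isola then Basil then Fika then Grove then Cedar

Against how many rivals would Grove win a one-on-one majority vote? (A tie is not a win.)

Grove against each rival (11 friends):
Grove vs Fika: Grove is ranked higher on 5+1 = 6 ballots, Fika on 5. Grove wins 6–5.
Grove vs Isola: Grove preferred on 2+1 = 3 ballots; Isola wins 8–3.
Grove vs Basil: 2+1 = 3 for Grove, 8 for Basil — Basil by 8–3.
Grove vs Cedar: Grove is ranked higher on 1+1 = 2 ballots, Cedar on 9. Cedar wins 9–2.
Grove beats Fika; loses to Isola, Basil, Cedar — 1 pairwise win.

1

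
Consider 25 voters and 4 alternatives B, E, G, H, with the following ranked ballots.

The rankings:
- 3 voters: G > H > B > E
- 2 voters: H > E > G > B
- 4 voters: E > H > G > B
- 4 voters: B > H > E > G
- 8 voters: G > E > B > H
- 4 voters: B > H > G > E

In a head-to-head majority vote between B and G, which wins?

G

Ballots ranking B above G: 4 + 4 = 8.
Ballots ranking G above B: 25 − 8 = 17.
G wins the head-to-head 17–8.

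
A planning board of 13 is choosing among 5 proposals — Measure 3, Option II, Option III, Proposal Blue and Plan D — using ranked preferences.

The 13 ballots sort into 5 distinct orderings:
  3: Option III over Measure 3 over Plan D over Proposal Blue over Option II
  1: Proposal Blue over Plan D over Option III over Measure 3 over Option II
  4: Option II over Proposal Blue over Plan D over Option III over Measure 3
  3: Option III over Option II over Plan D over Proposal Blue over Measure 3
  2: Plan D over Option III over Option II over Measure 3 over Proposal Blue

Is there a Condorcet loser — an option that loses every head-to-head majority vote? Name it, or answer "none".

Measure 3

Pairwise majorities:
Measure 3 vs Option II: Option II, 9–4.
Measure 3 vs Option III: Option III, 13–0.
Measure 3 vs Proposal Blue: Proposal Blue, 8–5.
Measure 3–Plan D: Plan D 10–3.
Option II vs Option III: Option III, 9–4.
Option II vs Proposal Blue: 9 to 4, Option II.
Option II vs Plan D: Option II, 7–6.
Option III vs Proposal Blue: 3+3+2 = 8 for Option III, 5 for Proposal Blue — Option III by 8–5.
Option III vs Plan D: Plan D wins 7–6.
Proposal Blue vs Plan D: Plan D, 8–5.
Measure 3 is beaten in every head-to-head and is the Condorcet loser.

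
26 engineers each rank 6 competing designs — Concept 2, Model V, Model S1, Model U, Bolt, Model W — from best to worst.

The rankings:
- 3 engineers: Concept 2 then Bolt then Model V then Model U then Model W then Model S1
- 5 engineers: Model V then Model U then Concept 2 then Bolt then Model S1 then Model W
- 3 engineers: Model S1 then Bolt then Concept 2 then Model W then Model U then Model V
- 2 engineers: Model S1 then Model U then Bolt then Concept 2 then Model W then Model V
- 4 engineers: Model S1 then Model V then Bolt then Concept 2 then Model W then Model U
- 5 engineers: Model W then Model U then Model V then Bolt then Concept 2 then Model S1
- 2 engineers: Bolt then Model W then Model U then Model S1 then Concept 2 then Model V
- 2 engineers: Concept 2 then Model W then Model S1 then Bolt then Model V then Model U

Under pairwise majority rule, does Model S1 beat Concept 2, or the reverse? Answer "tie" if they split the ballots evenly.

Ballots ranking Model S1 above Concept 2: 3 + 2 + 4 + 2 = 11.
Ballots ranking Concept 2 above Model S1: 26 − 11 = 15.
Concept 2 wins the head-to-head 15–11.

Concept 2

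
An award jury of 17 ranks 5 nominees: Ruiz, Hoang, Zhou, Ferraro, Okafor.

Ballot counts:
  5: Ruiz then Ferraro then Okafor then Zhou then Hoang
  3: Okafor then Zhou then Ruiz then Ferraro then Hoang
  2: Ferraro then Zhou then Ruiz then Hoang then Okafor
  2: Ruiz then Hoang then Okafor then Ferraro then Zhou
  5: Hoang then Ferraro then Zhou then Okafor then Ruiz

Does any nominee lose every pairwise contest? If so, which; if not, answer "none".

none

Pairwise majorities:
Ruiz vs Hoang: Ruiz preferred on 5+3+2+2 = 12 ballots; Ruiz wins 12–5.
Ruiz vs Zhou: Ruiz preferred on 5+2 = 7 ballots; Zhou wins 10–7.
Ruiz vs Ferraro: Ruiz wins 10–7.
Ruiz vs Okafor: Ruiz, 9–8.
Hoang vs Zhou: Hoang is ranked higher on 2+5 = 7 ballots, Zhou on 10. Zhou wins 10–7.
Hoang vs Ferraro: 7 to 10, Ferraro.
Hoang vs Okafor: 2+2+5 = 9 for Hoang, 8 for Okafor — Hoang by 9–8.
Zhou vs Ferraro: Zhou preferred on 3 ballots; Ferraro wins 14–3.
Zhou vs Okafor: Okafor wins 10–7.
Ferraro–Okafor: Ferraro 12–5.
Each nominee has at least one pairwise win (Ruiz beats Hoang; Hoang beats Okafor; Zhou beats Ruiz; Ferraro beats Hoang; Okafor beats Zhou) — no Condorcet loser.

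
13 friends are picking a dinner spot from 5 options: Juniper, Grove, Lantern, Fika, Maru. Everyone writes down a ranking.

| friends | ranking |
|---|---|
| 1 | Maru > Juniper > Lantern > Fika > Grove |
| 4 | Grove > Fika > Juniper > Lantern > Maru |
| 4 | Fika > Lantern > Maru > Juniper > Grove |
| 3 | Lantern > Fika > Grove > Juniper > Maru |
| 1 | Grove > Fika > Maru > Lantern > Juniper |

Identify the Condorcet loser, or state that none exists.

Maru

Pairwise majorities:
Juniper vs Grove: Juniper is ranked higher on 1+4 = 5 ballots, Grove on 8. Grove wins 8–5.
Juniper vs Lantern: Lantern wins 8–5.
Juniper vs Fika: Juniper is ranked higher on 1 ballot, Fika on 12. Fika wins 12–1.
Juniper vs Maru: Juniper is ranked higher on 4+3 = 7 ballots, Maru on 6. Juniper wins 7–6.
Grove vs Lantern: Grove is ranked higher on 4+1 = 5 ballots, Lantern on 8. Lantern wins 8–5.
Grove vs Fika: 5 to 8, Fika.
Grove vs Maru: Grove, 8–5.
Lantern vs Fika: 4 to 9, Fika.
Lantern vs Maru: Lantern preferred on 4+4+3 = 11 ballots; Lantern wins 11–2.
Fika vs Maru: Fika preferred on 4+4+3+1 = 12 ballots; Fika wins 12–1.
Only Maru has no wins; Maru is the Condorcet loser.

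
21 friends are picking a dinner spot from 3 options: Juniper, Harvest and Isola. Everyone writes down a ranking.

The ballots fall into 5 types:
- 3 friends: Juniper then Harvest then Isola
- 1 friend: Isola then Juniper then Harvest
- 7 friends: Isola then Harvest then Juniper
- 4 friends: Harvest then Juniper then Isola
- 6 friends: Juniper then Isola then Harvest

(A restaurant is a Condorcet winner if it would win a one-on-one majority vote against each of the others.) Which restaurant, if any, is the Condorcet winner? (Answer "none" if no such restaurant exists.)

Pairwise majorities:
Juniper vs Harvest: Harvest wins 11–10.
Juniper–Isola: Juniper 13–8.
Harvest vs Isola: Isola wins 14–7.
Every restaurant loses at least once (Juniper loses to Harvest; Harvest loses to Isola; Isola loses to Juniper). The majority relation contains the cycle Juniper > Isola > Harvest > Juniper, so there is no Condorcet winner.

none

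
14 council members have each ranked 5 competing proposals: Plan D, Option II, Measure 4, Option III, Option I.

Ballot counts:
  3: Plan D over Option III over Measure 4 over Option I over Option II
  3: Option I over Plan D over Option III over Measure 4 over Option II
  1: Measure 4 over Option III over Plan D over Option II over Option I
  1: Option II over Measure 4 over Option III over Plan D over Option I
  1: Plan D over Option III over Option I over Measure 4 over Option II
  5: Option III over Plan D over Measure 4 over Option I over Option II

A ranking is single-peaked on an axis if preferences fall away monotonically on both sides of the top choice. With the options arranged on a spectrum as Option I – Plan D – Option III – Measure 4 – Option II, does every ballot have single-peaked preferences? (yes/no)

yes

Axis positions: Option I=1, Plan D=2, Option III=3, Measure 4=4, Option II=5.
Ballot type 1 (peak Plan D at position 2): ranking walks positions 2-3-4-1-5, expanding outward from the peak — single-peaked.
Ballot type 2 (peak Option I at position 1): ranking walks positions 1-2-3-4-5, expanding outward from the peak — single-peaked.
Ballot type 3 (peak Measure 4 at position 4): ranking walks positions 4-3-2-5-1, expanding outward from the peak — single-peaked.
Ballot type 4 (peak Option II at position 5): ranking walks positions 5-4-3-2-1, expanding outward from the peak — single-peaked.
Ballot type 5 (peak Plan D at position 2): ranking walks positions 2-3-1-4-5, expanding outward from the peak — single-peaked.
Ballot type 6 (peak Option III at position 3): ranking walks positions 3-2-4-1-5, expanding outward from the peak — single-peaked.
Every ranking is single-peaked on this axis.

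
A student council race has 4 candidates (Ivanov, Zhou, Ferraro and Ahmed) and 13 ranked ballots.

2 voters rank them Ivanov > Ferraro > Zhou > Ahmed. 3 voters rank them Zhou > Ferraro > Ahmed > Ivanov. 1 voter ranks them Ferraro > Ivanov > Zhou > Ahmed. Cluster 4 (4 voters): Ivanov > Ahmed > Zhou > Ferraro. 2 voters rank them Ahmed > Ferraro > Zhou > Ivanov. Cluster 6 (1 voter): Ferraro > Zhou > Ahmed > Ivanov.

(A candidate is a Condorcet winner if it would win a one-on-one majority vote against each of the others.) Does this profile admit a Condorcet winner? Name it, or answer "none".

none

Pairwise majorities:
Ivanov vs Zhou: Ivanov preferred on 2+1+4 = 7 ballots; Ivanov wins 7–6.
Ivanov vs Ferraro: 6 to 7, Ferraro.
Ivanov–Ahmed: Ivanov 7–6.
Zhou vs Ferraro: 7 to 6, Zhou.
Zhou vs Ahmed: 7 to 6, Zhou.
Ferraro vs Ahmed: Ferraro wins 7–6.
Every candidate loses at least once (Ivanov loses to Ferraro; Zhou loses to Ivanov; Ferraro loses to Zhou; Ahmed loses to Ivanov). The majority relation contains the cycle Ivanov → Zhou → Ferraro → Ivanov, so there is no Condorcet winner.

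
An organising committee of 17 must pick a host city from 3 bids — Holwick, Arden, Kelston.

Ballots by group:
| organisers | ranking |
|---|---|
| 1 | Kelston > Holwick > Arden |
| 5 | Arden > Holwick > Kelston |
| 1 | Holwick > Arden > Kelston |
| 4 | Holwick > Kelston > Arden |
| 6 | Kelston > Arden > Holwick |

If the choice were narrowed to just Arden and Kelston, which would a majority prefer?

Ballots ranking Arden above Kelston: 5 + 1 = 6.
Ballots ranking Kelston above Arden: 17 − 6 = 11.
Kelston wins the head-to-head 11–6.

Kelston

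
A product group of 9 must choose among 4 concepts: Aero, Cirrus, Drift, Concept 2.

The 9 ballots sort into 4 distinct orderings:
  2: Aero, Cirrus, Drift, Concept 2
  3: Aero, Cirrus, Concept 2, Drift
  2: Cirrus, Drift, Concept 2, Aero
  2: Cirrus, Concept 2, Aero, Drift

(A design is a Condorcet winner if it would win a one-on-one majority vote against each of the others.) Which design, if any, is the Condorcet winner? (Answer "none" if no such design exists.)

Check each pair by majority over 9 ballots:
Aero vs Cirrus: 5 to 4, Aero.
Aero vs Drift: 2+3+2 = 7 for Aero, 2 for Drift — Aero by 7–2.
Aero vs Concept 2: Aero is ranked higher on 2+3 = 5 ballots, Concept 2 on 4. Aero wins 5–4.
Cirrus vs Drift: Cirrus preferred on 2+3+2+2 = 9 ballots; Cirrus wins 9–0.
Cirrus vs Concept 2: 9 to 0, Cirrus.
Drift vs Concept 2: 4 to 5, Concept 2.
Aero beats each of Cirrus, Drift, Concept 2 — Aero is the Condorcet winner.

Aero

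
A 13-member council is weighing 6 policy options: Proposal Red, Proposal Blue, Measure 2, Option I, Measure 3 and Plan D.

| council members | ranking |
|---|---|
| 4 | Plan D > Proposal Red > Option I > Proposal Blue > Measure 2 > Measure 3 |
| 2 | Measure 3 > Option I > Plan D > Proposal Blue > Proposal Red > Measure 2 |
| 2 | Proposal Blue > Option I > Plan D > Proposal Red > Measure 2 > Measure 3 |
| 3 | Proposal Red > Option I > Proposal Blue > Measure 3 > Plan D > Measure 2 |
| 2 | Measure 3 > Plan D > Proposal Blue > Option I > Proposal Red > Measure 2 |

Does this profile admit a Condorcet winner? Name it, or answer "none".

Head-to-head results (13 council members):
Proposal Red vs Proposal Blue: Proposal Red, 7–6.
Proposal Red–Measure 2: Proposal Red 13–0.
Proposal Red–Option I: Proposal Red 7–6.
Proposal Red vs Measure 3: Proposal Red wins 9–4.
Proposal Red vs Plan D: Plan D wins 10–3.
Proposal Blue–Measure 2: Proposal Blue 13–0.
Proposal Blue vs Option I: Option I, 9–4.
Proposal Blue vs Measure 3: Proposal Blue wins 9–4.
Proposal Blue vs Plan D: Plan D, 8–5.
Measure 2 vs Option I: Option I wins 13–0.
Measure 2 vs Measure 3: Measure 3 wins 7–6.
Measure 2 vs Plan D: Plan D, 13–0.
Option I–Measure 3: Option I 9–4.
Option I vs Plan D: Option I wins 7–6.
Measure 3–Plan D: Measure 3 7–6.
No option is unbeaten: Proposal Red loses to Plan D; Proposal Blue loses to Proposal Red; Measure 2 loses to Proposal Red; Option I loses to Proposal Red; Measure 3 loses to Proposal Red; Plan D loses to Option I. In particular Proposal Red beats Option I beats Plan D beats Proposal Red is a majority cycle — no Condorcet winner exists.

none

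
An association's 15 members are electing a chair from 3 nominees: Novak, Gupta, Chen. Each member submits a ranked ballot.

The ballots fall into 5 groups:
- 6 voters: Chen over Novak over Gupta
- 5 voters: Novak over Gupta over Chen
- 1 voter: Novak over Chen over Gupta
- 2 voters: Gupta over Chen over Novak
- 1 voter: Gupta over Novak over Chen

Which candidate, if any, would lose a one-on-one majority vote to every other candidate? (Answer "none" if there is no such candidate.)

none

Head-to-head results (15 voters):
Novak vs Gupta: Novak is ranked higher on 6+5+1 = 12 ballots, Gupta on 3. Novak wins 12–3.
Novak vs Chen: Novak is ranked higher on 5+1+1 = 7 ballots, Chen on 8. Chen wins 8–7.
Gupta vs Chen: Gupta is ranked higher on 5+2+1 = 8 ballots, Chen on 7. Gupta wins 8–7.
Every candidate wins at least one matchup (Novak beats Gupta; Gupta beats Chen; Chen beats Novak), so there is no Condorcet loser.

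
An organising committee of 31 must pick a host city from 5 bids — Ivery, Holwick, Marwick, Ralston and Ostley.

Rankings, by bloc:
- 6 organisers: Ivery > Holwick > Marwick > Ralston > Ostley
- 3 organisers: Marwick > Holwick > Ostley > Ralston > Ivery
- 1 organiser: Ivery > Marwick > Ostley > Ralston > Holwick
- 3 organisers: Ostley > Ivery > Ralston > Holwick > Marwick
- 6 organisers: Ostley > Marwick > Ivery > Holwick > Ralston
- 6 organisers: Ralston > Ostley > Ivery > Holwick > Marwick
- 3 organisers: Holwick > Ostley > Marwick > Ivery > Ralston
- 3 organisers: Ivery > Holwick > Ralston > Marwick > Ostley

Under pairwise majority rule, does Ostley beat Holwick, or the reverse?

Ballots ranking Ostley above Holwick: 1 + 3 + 6 + 6 = 16.
Ballots ranking Holwick above Ostley: 31 − 16 = 15.
Ostley wins the head-to-head 16–15.

Ostley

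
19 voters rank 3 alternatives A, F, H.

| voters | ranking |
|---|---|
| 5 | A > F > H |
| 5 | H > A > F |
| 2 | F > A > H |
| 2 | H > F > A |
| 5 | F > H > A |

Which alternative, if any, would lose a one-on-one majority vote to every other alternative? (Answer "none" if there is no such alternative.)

none

Pairwise majorities:
A vs F: A is ranked higher on 5+5 = 10 ballots, F on 9. A wins 10–9.
A vs H: 5+2 = 7 for A, 12 for H — H by 12–7.
F vs H: F, 12–7.
Every alternative wins at least one matchup (A beats F; F beats H; H beats A), so there is no Condorcet loser.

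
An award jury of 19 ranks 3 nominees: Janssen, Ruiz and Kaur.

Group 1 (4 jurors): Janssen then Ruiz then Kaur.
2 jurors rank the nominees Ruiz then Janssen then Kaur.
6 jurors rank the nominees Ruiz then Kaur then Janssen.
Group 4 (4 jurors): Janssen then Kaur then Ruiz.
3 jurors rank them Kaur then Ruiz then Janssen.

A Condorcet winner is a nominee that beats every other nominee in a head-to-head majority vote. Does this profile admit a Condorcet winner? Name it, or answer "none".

Ruiz

Check each pair by majority over 19 ballots:
Janssen vs Ruiz: Ruiz wins 11–8.
Janssen vs Kaur: Janssen wins 10–9.
Ruiz–Kaur: Ruiz 12–7.
Only Ruiz has no losses; Ruiz is the Condorcet winner.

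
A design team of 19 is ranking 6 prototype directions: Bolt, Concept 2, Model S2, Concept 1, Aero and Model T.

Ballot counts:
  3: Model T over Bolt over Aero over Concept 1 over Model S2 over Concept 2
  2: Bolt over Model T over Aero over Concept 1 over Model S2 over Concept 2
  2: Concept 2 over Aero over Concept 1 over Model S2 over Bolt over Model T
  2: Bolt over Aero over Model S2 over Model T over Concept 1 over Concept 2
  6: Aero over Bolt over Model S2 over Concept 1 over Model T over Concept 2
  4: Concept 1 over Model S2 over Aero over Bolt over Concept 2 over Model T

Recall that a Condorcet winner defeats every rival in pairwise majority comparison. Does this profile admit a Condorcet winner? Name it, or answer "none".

Aero

Check each pair by majority over 19 ballots:
Bolt vs Concept 2: Bolt preferred on 3+2+2+6+4 = 17 ballots; Bolt wins 17–2.
Bolt vs Model S2: Bolt wins 13–6.
Bolt vs Concept 1: 13 to 6, Bolt.
Bolt vs Aero: 7 to 12, Aero.
Bolt vs Model T: 16 to 3, Bolt.
Concept 2–Model S2: Model S2 17–2.
Concept 2 vs Concept 1: 2 to 17, Concept 1.
Concept 2–Aero: Aero 17–2.
Concept 2 vs Model T: Concept 2 preferred on 2+4 = 6 ballots; Model T wins 13–6.
Model S2 vs Concept 1: Model S2 is ranked higher on 2+6 = 8 ballots, Concept 1 on 11. Concept 1 wins 11–8.
Model S2 vs Aero: 4 for Model S2, 15 for Aero — Aero by 15–4.
Model S2 vs Model T: Model S2 wins 14–5.
Concept 1 vs Aero: 4 for Concept 1, 15 for Aero — Aero by 15–4.
Concept 1 vs Model T: 2+6+4 = 12 for Concept 1, 7 for Model T — Concept 1 by 12–7.
Aero–Model T: Aero 14–5.
Only Aero has no losses; Aero is the Condorcet winner.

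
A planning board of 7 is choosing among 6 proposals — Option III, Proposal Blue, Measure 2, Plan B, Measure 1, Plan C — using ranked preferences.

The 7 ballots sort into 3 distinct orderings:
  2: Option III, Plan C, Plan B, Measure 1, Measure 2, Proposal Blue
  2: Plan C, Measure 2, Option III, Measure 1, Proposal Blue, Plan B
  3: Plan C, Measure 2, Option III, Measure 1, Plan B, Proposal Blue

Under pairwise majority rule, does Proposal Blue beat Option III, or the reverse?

Option III

No ballot ranks Proposal Blue above Option III: 0.
Ballots ranking Option III above Proposal Blue: 7 − 0 = 7.
Option III wins the head-to-head 7–0.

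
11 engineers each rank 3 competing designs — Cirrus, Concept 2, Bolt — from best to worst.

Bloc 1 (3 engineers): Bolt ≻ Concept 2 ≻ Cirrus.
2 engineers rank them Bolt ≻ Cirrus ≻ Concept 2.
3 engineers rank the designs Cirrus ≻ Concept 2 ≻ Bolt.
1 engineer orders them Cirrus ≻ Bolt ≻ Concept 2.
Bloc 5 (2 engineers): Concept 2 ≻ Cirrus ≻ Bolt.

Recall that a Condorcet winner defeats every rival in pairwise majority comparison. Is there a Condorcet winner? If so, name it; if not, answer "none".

Check each pair by majority over 11 ballots:
Cirrus–Concept 2: Cirrus 6–5.
Cirrus vs Bolt: Cirrus wins 6–5.
Concept 2 vs Bolt: Concept 2 preferred on 3+2 = 5 ballots; Bolt wins 6–5.
Cirrus defeats every rival head-to-head and is the Condorcet winner.

Cirrus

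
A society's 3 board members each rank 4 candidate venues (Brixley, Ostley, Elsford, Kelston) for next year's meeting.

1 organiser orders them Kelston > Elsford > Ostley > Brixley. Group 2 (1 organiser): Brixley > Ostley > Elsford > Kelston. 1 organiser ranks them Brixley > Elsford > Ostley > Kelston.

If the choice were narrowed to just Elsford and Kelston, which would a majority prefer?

Elsford

Ballots ranking Elsford above Kelston: 1 + 1 = 2.
Ballots ranking Kelston above Elsford: 3 − 2 = 1.
Elsford wins the head-to-head 2–1.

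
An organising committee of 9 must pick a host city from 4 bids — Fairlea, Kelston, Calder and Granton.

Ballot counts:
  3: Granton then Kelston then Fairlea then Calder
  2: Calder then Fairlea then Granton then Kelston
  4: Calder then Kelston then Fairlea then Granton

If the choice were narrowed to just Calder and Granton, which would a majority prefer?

Calder

Ballots ranking Calder above Granton: 2 + 4 = 6.
Ballots ranking Granton above Calder: 9 − 6 = 3.
Calder wins the head-to-head 6–3.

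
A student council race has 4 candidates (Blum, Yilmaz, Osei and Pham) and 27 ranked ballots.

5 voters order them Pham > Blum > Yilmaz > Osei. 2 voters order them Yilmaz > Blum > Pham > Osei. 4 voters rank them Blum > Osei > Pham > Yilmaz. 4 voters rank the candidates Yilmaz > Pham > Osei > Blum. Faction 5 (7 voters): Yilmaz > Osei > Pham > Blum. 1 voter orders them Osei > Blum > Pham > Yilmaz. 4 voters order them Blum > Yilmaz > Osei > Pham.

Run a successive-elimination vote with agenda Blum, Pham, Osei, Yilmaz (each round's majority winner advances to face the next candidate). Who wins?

Yilmaz

Round 1: Blum vs Pham — 11–16, Pham advances.
Round 2: Pham vs Osei — 11–16, Osei advances.
Round 3: Osei vs Yilmaz — 5–22, Yilmaz advances.
The agenda winner is Yilmaz.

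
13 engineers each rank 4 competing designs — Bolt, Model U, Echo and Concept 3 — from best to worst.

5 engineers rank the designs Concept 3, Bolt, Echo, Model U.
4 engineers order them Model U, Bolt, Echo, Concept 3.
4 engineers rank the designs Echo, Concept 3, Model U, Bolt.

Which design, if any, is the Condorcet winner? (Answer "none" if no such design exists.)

Head-to-head results (13 engineers):
Bolt vs Model U: 5 to 8, Model U.
Bolt vs Echo: Bolt wins 9–4.
Bolt vs Concept 3: Concept 3 wins 9–4.
Model U–Echo: Echo 9–4.
Model U vs Concept 3: Model U is ranked higher on 4 ballots, Concept 3 on 9. Concept 3 wins 9–4.
Echo vs Concept 3: Echo wins 8–5.
No design is unbeaten: Bolt loses to Model U; Model U loses to Echo; Echo loses to Bolt; Concept 3 loses to Echo. In particular Bolt > Echo > Model U > Bolt is a majority cycle — no Condorcet winner exists.

none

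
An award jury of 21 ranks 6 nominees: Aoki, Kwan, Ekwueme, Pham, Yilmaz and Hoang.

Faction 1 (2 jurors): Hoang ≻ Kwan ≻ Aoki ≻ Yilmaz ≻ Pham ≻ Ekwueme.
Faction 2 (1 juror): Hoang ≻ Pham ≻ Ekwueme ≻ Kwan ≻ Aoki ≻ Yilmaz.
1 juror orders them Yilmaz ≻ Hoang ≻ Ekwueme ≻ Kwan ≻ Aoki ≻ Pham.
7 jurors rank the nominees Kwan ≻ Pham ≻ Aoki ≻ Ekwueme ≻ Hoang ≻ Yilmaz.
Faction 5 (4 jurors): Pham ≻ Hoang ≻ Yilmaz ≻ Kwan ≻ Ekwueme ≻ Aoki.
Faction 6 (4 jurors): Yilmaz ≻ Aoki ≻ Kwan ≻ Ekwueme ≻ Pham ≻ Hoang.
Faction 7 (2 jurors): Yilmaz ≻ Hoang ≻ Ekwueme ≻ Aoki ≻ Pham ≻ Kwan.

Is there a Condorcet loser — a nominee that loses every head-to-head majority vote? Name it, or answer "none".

none

Head-to-head results (21 jurors):
Aoki vs Kwan: Kwan wins 15–6.
Aoki vs Ekwueme: Aoki is ranked higher on 2+7+4 = 13 ballots, Ekwueme on 8. Aoki wins 13–8.
Aoki vs Pham: Aoki is ranked higher on 2+1+4+2 = 9 ballots, Pham on 12. Pham wins 12–9.
Aoki vs Yilmaz: Aoki preferred on 2+1+7 = 10 ballots; Yilmaz wins 11–10.
Aoki vs Hoang: Aoki preferred on 7+4 = 11 ballots; Aoki wins 11–10.
Kwan vs Ekwueme: 2+7+4+4 = 17 for Kwan, 4 for Ekwueme — Kwan by 17–4.
Kwan vs Pham: Kwan, 14–7.
Kwan vs Yilmaz: 2+1+7 = 10 for Kwan, 11 for Yilmaz — Yilmaz by 11–10.
Kwan vs Hoang: Kwan, 11–10.
Ekwueme vs Pham: Ekwueme preferred on 1+4+2 = 7 ballots; Pham wins 14–7.
Ekwueme vs Yilmaz: 8 to 13, Yilmaz.
Ekwueme–Hoang: Ekwueme 11–10.
Pham vs Yilmaz: Pham wins 12–9.
Pham–Hoang: Pham 15–6.
Yilmaz–Hoang: Hoang 14–7.
Each nominee has at least one pairwise win (Aoki beats Ekwueme; Kwan beats Aoki; Ekwueme beats Hoang; Pham beats Aoki; Yilmaz beats Aoki; Hoang beats Yilmaz) — no Condorcet loser.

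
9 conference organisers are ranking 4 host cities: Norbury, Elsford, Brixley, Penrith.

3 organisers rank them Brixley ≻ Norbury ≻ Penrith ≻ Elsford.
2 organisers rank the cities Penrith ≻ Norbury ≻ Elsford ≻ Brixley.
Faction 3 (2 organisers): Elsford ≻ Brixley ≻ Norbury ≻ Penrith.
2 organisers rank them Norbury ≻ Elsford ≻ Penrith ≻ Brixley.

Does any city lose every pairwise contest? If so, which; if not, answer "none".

Head-to-head results (9 organisers):
Norbury–Elsford: Norbury 7–2.
Norbury vs Brixley: Brixley, 5–4.
Norbury vs Penrith: 3+2+2 = 7 for Norbury, 2 for Penrith — Norbury by 7–2.
Elsford vs Brixley: Elsford is ranked higher on 2+2+2 = 6 ballots, Brixley on 3. Elsford wins 6–3.
Elsford vs Penrith: Elsford is ranked higher on 2+2 = 4 ballots, Penrith on 5. Penrith wins 5–4.
Brixley vs Penrith: 3+2 = 5 for Brixley, 4 for Penrith — Brixley by 5–4.
Each city has at least one pairwise win (Norbury beats Elsford; Elsford beats Brixley; Brixley beats Norbury; Penrith beats Elsford) — no Condorcet loser.

none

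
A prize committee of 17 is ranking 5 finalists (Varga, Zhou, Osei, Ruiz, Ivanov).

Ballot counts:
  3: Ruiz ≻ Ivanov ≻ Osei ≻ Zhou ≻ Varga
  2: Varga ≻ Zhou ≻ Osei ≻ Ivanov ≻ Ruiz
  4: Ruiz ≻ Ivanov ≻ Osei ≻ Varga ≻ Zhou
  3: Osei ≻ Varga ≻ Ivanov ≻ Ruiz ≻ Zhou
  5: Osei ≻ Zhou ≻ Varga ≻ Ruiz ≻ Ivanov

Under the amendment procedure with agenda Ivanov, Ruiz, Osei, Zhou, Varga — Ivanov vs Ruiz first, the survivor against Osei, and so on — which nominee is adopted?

Osei

Round 1: Ivanov vs Ruiz — 5–12, Ruiz advances.
Round 2: Ruiz vs Osei — 7–10, Osei advances.
Round 3: Osei vs Zhou — 15–2, Osei advances.
Round 4: Osei vs Varga — 15–2, Osei advances.
The agenda winner is Osei.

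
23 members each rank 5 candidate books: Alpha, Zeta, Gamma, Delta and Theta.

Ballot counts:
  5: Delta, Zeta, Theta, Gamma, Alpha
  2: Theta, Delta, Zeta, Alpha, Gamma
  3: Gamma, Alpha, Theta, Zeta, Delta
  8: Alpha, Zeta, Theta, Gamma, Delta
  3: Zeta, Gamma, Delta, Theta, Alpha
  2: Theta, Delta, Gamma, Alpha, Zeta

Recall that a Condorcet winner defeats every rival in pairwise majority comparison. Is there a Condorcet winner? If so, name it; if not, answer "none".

Pairwise majorities:
Alpha vs Zeta: Alpha preferred on 3+8+2 = 13 ballots; Alpha wins 13–10.
Alpha vs Gamma: 2+8 = 10 for Alpha, 13 for Gamma — Gamma by 13–10.
Alpha vs Delta: 11 to 12, Delta.
Alpha vs Theta: Alpha is ranked higher on 3+8 = 11 ballots, Theta on 12. Theta wins 12–11.
Zeta vs Gamma: Zeta is ranked higher on 5+2+8+3 = 18 ballots, Gamma on 5. Zeta wins 18–5.
Zeta vs Delta: Zeta is ranked higher on 3+8+3 = 14 ballots, Delta on 9. Zeta wins 14–9.
Zeta vs Theta: 16 to 7, Zeta.
Gamma vs Delta: Gamma preferred on 3+8+3 = 14 ballots; Gamma wins 14–9.
Gamma vs Theta: Gamma preferred on 3+3 = 6 ballots; Theta wins 17–6.
Delta vs Theta: Delta is ranked higher on 5+3 = 8 ballots, Theta on 15. Theta wins 15–8.
Each book drops at least one matchup (Alpha loses to Gamma; Zeta loses to Alpha; Gamma loses to Zeta; Delta loses to Zeta; Theta loses to Zeta); the cycle Alpha → Zeta → Gamma → Alpha rules out a Condorcet winner.

none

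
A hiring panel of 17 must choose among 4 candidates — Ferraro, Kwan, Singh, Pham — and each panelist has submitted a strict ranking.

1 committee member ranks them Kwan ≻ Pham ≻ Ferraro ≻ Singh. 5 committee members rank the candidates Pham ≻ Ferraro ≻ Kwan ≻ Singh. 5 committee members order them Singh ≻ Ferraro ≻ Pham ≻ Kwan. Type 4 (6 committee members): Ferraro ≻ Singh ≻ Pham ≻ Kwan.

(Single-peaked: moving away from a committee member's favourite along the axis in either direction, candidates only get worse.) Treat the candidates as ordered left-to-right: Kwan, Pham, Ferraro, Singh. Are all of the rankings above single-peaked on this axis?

Axis positions: Kwan=1, Pham=2, Ferraro=3, Singh=4.
Type 1 (peak Kwan at position 1): ranking walks positions 1-2-3-4, expanding outward from the peak — single-peaked.
Type 2 (peak Pham at position 2): ranking walks positions 2-3-1-4, expanding outward from the peak — single-peaked.
Type 3 (peak Singh at position 4): ranking walks positions 4-3-2-1, expanding outward from the peak — single-peaked.
Type 4 (peak Ferraro at position 3): ranking walks positions 3-4-2-1, expanding outward from the peak — single-peaked.
Every ranking is single-peaked on this axis.

yes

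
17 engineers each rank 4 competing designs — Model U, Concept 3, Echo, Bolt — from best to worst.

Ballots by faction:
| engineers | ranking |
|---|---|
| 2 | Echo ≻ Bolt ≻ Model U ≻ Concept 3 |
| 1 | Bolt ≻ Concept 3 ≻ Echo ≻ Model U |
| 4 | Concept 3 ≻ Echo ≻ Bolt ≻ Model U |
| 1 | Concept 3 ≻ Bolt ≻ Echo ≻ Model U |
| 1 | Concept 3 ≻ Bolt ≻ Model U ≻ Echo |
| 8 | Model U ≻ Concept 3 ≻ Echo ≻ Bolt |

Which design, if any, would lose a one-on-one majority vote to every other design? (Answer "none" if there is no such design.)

none

Pairwise majorities:
Model U vs Concept 3: 10 to 7, Model U.
Model U vs Echo: Model U preferred on 1+8 = 9 ballots; Model U wins 9–8.
Model U vs Bolt: Bolt, 9–8.
Concept 3 vs Echo: 1+4+1+1+8 = 15 for Concept 3, 2 for Echo — Concept 3 by 15–2.
Concept 3 vs Bolt: Concept 3 preferred on 4+1+1+8 = 14 ballots; Concept 3 wins 14–3.
Echo vs Bolt: Echo, 14–3.
No design is winless: Model U beats Concept 3; Concept 3 beats Echo; Echo beats Bolt; Bolt beats Model U. There is no Condorcet loser.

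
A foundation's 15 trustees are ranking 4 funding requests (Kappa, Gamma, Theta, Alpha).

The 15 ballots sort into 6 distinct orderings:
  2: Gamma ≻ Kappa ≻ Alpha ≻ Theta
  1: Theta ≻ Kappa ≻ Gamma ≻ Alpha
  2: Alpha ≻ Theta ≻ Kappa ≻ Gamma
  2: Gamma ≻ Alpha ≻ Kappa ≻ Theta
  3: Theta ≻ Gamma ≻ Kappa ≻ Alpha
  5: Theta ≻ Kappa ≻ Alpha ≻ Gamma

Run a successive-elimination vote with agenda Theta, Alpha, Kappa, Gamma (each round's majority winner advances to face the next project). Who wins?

Theta

Round 1: Theta vs Alpha — 9–6, Theta advances.
Round 2: Theta vs Kappa — 11–4, Theta advances.
Round 3: Theta vs Gamma — 11–4, Theta advances.
The agenda winner is Theta.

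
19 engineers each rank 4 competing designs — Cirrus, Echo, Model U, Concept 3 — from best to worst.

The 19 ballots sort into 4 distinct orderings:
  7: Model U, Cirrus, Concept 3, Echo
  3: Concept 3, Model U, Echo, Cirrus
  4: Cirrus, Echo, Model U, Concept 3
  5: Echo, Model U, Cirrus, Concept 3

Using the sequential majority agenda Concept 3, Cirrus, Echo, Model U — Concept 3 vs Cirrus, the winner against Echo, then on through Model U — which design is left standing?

Model U

Round 1: Concept 3 vs Cirrus — 3–16, Cirrus advances.
Round 2: Cirrus vs Echo — 11–8, Cirrus advances.
Round 3: Cirrus vs Model U — 4–15, Model U advances.
Model U survives the agenda.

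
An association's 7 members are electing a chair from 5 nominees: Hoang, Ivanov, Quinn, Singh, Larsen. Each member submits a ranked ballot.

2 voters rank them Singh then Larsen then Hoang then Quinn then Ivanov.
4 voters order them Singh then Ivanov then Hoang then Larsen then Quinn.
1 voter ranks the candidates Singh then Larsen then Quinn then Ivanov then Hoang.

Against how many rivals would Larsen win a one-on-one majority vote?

1

Larsen against each rival (7 voters):
Larsen–Hoang: Hoang 4–3.
Larsen vs Ivanov: Larsen preferred on 2+1 = 3 ballots; Ivanov wins 4–3.
Larsen vs Quinn: Larsen, 7–0.
Larsen vs Singh: Larsen preferred on 0 ballots; Singh wins 7–0.
Larsen beats Quinn; loses to Hoang, Ivanov, Singh — 1 pairwise win.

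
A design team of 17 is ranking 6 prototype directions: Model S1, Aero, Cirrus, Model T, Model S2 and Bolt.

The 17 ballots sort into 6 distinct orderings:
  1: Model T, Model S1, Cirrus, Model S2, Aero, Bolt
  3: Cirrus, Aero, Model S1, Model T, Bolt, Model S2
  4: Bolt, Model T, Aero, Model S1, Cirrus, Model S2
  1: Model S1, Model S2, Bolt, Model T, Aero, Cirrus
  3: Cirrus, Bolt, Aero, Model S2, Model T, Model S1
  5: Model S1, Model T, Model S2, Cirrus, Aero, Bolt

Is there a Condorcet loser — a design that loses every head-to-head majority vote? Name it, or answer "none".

Model S2

Head-to-head results (17 engineers):
Model S1 vs Aero: 7 to 10, Aero.
Model S1 vs Cirrus: 1+4+1+5 = 11 for Model S1, 6 for Cirrus — Model S1 by 11–6.
Model S1 vs Model T: 3+1+5 = 9 for Model S1, 8 for Model T — Model S1 by 9–8.
Model S1–Model S2: Model S1 14–3.
Model S1 vs Bolt: Model S1 preferred on 1+3+1+5 = 10 ballots; Model S1 wins 10–7.
Aero–Cirrus: Cirrus 12–5.
Aero vs Model T: Model T wins 11–6.
Aero vs Model S2: 3+4+3 = 10 for Aero, 7 for Model S2 — Aero by 10–7.
Aero vs Bolt: 1+3+5 = 9 for Aero, 8 for Bolt — Aero by 9–8.
Cirrus vs Model T: Model T wins 11–6.
Cirrus vs Model S2: Cirrus, 11–6.
Cirrus vs Bolt: 12 to 5, Cirrus.
Model T vs Model S2: Model T wins 13–4.
Model T vs Bolt: Model T is ranked higher on 1+3+5 = 9 ballots, Bolt on 8. Model T wins 9–8.
Model S2 vs Bolt: Bolt wins 10–7.
Model S2 loses to every other design — it is the Condorcet loser.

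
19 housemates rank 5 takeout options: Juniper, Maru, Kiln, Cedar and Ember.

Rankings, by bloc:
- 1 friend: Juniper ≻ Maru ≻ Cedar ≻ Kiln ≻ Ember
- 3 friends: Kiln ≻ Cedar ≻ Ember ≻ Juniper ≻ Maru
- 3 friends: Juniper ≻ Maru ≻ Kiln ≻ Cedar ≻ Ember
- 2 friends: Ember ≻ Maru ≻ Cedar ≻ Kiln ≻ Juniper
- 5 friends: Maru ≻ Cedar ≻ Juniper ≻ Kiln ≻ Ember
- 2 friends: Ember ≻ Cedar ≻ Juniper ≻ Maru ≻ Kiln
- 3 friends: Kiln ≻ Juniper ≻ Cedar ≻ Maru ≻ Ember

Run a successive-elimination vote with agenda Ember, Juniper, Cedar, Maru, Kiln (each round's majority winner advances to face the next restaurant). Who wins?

Maru

Round 1: Ember vs Juniper — 7–12, Juniper advances.
Round 2: Juniper vs Cedar — 7–12, Cedar advances.
Round 3: Cedar vs Maru — 8–11, Maru advances.
Round 4: Maru vs Kiln — 13–6, Maru advances.
Maru survives the agenda.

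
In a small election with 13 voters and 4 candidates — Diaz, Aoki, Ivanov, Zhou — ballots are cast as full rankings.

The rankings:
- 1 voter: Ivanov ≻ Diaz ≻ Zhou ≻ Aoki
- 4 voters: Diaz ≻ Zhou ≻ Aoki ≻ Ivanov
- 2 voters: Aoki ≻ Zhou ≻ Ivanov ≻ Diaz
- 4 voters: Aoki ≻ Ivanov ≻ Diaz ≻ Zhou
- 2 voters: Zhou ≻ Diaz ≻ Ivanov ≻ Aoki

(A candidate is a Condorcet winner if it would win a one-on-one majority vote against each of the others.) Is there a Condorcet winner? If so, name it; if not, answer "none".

none

Head-to-head results (13 voters):
Diaz vs Aoki: Diaz is ranked higher on 1+4+2 = 7 ballots, Aoki on 6. Diaz wins 7–6.
Diaz vs Ivanov: Ivanov, 7–6.
Diaz vs Zhou: Diaz preferred on 1+4+4 = 9 ballots; Diaz wins 9–4.
Aoki vs Ivanov: Aoki, 10–3.
Aoki vs Zhou: 2+4 = 6 for Aoki, 7 for Zhou — Zhou by 7–6.
Ivanov–Zhou: Zhou 8–5.
Each candidate drops at least one matchup (Diaz loses to Ivanov; Aoki loses to Diaz; Ivanov loses to Aoki; Zhou loses to Diaz); the cycle Diaz > Aoki > Ivanov > Diaz rules out a Condorcet winner.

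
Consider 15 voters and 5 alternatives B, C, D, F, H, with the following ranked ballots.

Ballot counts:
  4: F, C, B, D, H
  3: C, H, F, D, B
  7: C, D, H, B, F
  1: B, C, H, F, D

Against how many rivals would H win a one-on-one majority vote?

H against each rival (15 voters):
H vs B: H, 10–5.
H vs C: 0 to 15, C.
H vs D: D wins 11–4.
H vs F: H is ranked higher on 3+7+1 = 11 ballots, F on 4. H wins 11–4.
H beats B, F; loses to C, D — 2 pairwise wins.

2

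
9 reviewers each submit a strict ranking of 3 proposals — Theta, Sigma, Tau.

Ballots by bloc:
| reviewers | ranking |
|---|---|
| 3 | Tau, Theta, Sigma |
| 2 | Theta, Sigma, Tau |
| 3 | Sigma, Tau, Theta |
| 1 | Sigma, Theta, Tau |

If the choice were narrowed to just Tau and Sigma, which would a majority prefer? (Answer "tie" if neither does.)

Sigma

Ballots ranking Tau above Sigma: 3.
Ballots ranking Sigma above Tau: 9 − 3 = 6.
Sigma wins the head-to-head 6–3.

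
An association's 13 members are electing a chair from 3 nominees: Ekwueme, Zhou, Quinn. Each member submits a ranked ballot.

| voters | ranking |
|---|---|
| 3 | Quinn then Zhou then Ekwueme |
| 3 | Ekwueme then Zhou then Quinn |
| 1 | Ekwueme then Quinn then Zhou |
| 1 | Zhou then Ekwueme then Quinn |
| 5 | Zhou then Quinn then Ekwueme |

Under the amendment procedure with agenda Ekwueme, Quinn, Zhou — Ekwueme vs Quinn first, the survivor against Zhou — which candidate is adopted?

Round 1: Ekwueme vs Quinn — 5–8, Quinn advances.
Round 2: Quinn vs Zhou — 4–9, Zhou advances.
The agenda winner is Zhou.

Zhou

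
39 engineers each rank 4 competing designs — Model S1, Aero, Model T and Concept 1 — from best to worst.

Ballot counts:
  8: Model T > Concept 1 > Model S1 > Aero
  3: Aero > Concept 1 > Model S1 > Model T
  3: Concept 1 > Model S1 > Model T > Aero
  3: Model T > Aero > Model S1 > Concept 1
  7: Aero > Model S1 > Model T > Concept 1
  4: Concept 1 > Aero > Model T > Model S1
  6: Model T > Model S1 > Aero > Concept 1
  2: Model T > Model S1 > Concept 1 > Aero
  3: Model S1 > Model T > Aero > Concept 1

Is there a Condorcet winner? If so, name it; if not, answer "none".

Model T

Head-to-head results (39 engineers):
Model S1–Aero: Model S1 22–17.
Model S1 vs Model T: Model T wins 23–16.
Model S1 vs Concept 1: Model S1 wins 21–18.
Aero vs Model T: Model T wins 25–14.
Aero–Concept 1: Aero 22–17.
Model T–Concept 1: Model T 29–10.
Model T wins every pairwise contest, so Model T is the Condorcet winner.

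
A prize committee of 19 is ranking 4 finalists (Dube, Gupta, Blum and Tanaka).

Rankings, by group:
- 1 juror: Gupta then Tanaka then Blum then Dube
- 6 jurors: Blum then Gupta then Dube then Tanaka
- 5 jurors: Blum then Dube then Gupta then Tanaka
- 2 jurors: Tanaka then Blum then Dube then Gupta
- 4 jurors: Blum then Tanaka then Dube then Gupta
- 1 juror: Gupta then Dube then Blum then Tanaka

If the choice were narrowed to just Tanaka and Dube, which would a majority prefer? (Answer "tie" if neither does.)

Dube

Ballots ranking Tanaka above Dube: 1 + 2 + 4 = 7.
Ballots ranking Dube above Tanaka: 19 − 7 = 12.
Dube wins the head-to-head 12–7.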